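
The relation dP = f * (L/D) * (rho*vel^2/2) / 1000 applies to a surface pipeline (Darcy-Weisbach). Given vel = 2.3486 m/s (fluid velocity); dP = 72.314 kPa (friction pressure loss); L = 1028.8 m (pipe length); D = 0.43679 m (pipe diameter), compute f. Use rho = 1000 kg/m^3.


f = dP*1000 / ((L/D)*(rho*vel^2/2))
f = 72.314*1000 / ((1028.8/0.43679)*(1000*2.3486^2/2))
f = 0.011132


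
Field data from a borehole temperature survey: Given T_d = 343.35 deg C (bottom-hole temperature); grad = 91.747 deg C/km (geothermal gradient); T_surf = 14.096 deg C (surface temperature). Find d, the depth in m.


d = (T_d - T_surf) / grad * 1000
d = (343.35 - 14.096) / 91.747 * 1000
d = 3588.7 m


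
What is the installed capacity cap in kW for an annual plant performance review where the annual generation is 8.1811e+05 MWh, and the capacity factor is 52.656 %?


cap = E_a / (CF/100 * 8760)
cap = 8.1811e+05 / (52.656/100 * 8760)
cap = 177.3617 MW
Convert: 177.3617 MW * 1000.0 = 1.7736e+05 kW
cap = 1.7736e+05 kW


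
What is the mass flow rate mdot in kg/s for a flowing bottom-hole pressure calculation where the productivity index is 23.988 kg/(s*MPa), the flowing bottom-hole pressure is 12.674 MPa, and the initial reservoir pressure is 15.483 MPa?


mdot = (P_i - P_wf) * PI
mdot = (15.483 - 12.674) * 23.988
mdot = 67.382 kg/s


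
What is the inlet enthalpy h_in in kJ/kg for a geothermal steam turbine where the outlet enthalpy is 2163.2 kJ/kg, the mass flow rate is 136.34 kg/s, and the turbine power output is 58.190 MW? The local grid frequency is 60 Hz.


h_in = h_out + P * 1000 / mdot
h_in = 2163.2 + 58.190 * 1000 / 136.34
h_in = 2590.0 kJ/kg


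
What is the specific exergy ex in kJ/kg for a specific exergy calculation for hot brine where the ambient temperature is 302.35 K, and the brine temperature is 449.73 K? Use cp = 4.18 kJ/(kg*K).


ex = cp * ((T_b - T_0) - T_0 * ln(T_b/T_0))
ex = 4.18 * ((449.73 - 302.35) - 302.35 * ln(449.73/302.35))
ex = 114.23 kJ/kg


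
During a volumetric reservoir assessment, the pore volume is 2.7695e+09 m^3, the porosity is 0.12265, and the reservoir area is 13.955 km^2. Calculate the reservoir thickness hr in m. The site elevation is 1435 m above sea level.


hr = Vp / (A * 1e6 * phi)
hr = 2.7695e+09 / (13.955 * 1e6 * 0.12265)
hr = 1618.1 m


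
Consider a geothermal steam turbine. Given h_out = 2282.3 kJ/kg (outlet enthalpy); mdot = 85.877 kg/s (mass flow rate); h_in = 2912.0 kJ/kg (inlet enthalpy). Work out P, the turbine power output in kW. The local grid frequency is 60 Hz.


P = mdot * (h_in - h_out) / 1000
P = 85.877 * (2912.0 - 2282.3) / 1000
P = 54.07675 MW
Convert: 54.07675 MW * 1000.0 = 54077 kW
P = 54077 kW


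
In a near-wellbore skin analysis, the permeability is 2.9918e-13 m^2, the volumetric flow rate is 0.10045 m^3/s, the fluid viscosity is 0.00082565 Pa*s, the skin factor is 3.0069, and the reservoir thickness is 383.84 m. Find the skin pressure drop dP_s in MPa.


dP_s = S * q * mu / (2*pi*k*hr) / 1000
dP_s = 3.0069 * 0.10045 * 0.00082565 / (2*pi*2.9918e-13*383.84) / 1000
dP_s = 345.6227 kPa
Convert: 345.6227 kPa * 0.001 = 0.34562 MPa
dP_s = 0.34562 MPa


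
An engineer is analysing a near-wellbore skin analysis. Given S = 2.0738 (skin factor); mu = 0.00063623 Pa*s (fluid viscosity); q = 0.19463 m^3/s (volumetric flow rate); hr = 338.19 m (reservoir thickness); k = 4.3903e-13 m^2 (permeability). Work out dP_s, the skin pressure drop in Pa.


dP_s = S * q * mu / (2*pi*k*hr) / 1000
dP_s = 2.0738 * 0.19463 * 0.00063623 / (2*pi*4.3903e-13*338.19) / 1000
dP_s = 275.2682 kPa
Convert: 275.2682 kPa * 1000.0 = 2.7527e+05 Pa
dP_s = 2.7527e+05 Pa


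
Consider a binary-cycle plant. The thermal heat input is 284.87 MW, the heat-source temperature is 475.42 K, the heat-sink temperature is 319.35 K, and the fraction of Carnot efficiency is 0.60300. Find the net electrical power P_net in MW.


Step 1: eta = (1 - Tc/Th)*f = (1 - 319.35/475.42)*0.603 = 0.1979517
Step 2: P_net = eta * Q_in = 0.1979517 * 284.87 = 56.391 MW
P_net = 56.391 MW


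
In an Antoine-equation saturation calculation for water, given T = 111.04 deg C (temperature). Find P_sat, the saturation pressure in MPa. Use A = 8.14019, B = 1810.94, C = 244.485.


P_sat = 10^(A - B/(C + T)) / 760 * 0.101325
P_sat = 10^(8.14019 - 1810.94/(244.485 + 111.04)) / 760 * 0.101325
P_sat = 0.14838 MPa


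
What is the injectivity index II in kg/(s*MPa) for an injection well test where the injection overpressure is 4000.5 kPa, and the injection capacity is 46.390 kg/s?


II = mdot * 1000 / dP
II = 46.390 * 1000 / 4000.5
II = 11.596 kg/(s*MPa)


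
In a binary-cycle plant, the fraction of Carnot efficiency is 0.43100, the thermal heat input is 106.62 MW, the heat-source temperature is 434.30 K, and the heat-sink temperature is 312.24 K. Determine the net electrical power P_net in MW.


Step 1: eta = (1 - Tc/Th)*f = (1 - 312.24/434.3)*0.431 = 0.1211325
Step 2: P_net = eta * Q_in = 0.1211325 * 106.62 = 12.915 MW
P_net = 12.915 MW


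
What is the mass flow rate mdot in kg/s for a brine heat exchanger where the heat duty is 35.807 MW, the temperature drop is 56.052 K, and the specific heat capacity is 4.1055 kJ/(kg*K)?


mdot = Q * 1000 / (cp * dT)
mdot = 35.807 * 1000 / (4.1055 * 56.052)
mdot = 155.60 kg/s


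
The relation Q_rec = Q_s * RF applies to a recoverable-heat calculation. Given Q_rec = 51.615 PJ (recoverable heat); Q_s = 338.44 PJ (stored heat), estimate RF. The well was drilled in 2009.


RF = Q_rec / Q_s
RF = 51.615 / 338.44
RF = 0.15251


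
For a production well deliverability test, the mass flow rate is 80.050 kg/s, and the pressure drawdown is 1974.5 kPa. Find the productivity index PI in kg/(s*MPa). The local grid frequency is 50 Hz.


PI = mdot * 1000 / dP
PI = 80.050 * 1000 / 1974.5
PI = 40.542 kg/(s*MPa)


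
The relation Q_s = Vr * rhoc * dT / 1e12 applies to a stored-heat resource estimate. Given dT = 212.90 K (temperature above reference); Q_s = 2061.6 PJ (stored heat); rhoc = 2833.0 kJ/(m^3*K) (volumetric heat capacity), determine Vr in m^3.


Vr = Q_s * 1e12 / (rhoc * dT)
Vr = 2061.6 * 1e12 / (2833.0 * 212.90)
Vr = 3.4181e+09 m^3


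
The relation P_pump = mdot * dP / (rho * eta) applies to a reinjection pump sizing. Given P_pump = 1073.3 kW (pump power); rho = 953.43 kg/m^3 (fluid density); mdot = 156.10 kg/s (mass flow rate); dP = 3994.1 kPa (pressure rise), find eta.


eta = mdot * dP / (rho * P_pump)
eta = 156.10 * 3994.1 / (953.43 * 1073.3)
eta = 0.60927


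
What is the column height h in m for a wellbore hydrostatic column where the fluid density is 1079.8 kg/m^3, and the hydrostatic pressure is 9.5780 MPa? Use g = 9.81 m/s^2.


h = P * 1e6 / (g * rho)
h = 9.5780 * 1e6 / (9.81 * 1079.8)
h = 904.20 m


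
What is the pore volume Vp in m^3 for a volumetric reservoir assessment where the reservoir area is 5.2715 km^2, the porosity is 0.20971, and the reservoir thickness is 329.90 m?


Vp = A * 1e6 * hr * phi
Vp = 5.2715 * 1e6 * 329.90 * 0.20971
Vp = 3.6470e+08 m^3


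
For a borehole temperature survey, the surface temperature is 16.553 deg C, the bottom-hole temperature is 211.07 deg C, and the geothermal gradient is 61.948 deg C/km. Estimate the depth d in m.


d = (T_d - T_surf) / grad * 1000
d = (211.07 - 16.553) / 61.948 * 1000
d = 3140.0 m


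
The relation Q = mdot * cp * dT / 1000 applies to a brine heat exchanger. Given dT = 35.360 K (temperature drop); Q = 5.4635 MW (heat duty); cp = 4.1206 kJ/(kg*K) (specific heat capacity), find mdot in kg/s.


mdot = Q * 1000 / (cp * dT)
mdot = 5.4635 * 1000 / (4.1206 * 35.360)
mdot = 37.497 kg/s


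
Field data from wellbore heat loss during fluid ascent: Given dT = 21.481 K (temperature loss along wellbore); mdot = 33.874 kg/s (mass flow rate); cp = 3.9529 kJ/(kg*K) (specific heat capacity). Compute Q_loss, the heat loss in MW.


Q_loss = mdot * cp * dT
Q_loss = 33.874 * 3.9529 * 21.481
Q_loss = 2876.317 kW
Convert: 2876.317 kW * 0.001 = 2.8763 MW
Q_loss = 2.8763 MW


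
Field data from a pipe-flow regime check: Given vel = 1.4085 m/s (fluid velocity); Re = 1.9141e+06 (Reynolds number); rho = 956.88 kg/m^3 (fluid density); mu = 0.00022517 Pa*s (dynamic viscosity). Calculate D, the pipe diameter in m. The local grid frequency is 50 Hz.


D = Re * mu / (rho * vel)
D = 1.9141e+06 * 0.00022517 / (956.88 * 1.4085)
D = 0.31979 m


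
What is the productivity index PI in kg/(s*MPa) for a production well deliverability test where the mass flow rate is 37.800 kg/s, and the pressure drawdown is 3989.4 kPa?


PI = mdot * 1000 / dP
PI = 37.800 * 1000 / 3989.4
PI = 9.4751 kg/(s*MPa)


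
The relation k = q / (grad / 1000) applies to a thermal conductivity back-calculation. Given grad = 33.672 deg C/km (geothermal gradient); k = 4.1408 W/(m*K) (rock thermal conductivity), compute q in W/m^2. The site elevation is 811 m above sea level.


q = k * grad / 1000
q = 4.1408 * 33.672 / 1000
q = 0.13943 W/m^2


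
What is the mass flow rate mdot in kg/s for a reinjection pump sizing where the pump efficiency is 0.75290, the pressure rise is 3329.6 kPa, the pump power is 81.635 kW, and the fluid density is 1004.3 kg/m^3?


mdot = P_pump * rho * eta / dP
mdot = 81.635 * 1004.3 * 0.75290 / 3329.6
mdot = 18.539 kg/s


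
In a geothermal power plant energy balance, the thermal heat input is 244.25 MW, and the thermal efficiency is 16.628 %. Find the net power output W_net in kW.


W_net = eta / 100 * Q_in
W_net = 16.628 / 100 * 244.25
W_net = 40.61389 MW
Convert: 40.61389 MW * 1000.0 = 40614 kW
W_net = 40614 kW


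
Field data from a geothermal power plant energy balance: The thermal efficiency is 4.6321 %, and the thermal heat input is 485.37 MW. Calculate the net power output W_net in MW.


W_net = eta / 100 * Q_in
W_net = 4.6321 / 100 * 485.37
W_net = 22.483 MW


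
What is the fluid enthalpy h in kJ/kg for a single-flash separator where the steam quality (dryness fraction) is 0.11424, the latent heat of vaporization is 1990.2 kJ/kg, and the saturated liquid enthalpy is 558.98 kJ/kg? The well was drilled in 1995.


h = hf + x * hfg
h = 558.98 + 0.11424 * 1990.2
h = 786.34 kJ/kg


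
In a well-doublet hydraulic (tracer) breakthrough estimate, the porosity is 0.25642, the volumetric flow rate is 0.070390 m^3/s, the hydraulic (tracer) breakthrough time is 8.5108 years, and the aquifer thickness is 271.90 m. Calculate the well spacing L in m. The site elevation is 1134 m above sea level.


L = sqrt(t_bt*365.25*86400*3*Qv / (pi*hr*phi))
L = sqrt(8.5108*365.25*86400*3*0.070390 / (pi*271.90*0.25642))
L = 508.86 m


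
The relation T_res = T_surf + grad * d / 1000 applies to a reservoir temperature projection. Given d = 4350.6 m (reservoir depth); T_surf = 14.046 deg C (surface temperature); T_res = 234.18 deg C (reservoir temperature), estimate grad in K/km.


grad = (T_res - T_surf) / d * 1000
grad = (234.18 - 14.046) / 4350.6 * 1000
grad = 50.59854 deg C/km
Convert: 50.59854 deg C/km * 1.0 = 50.599 K/km
grad = 50.599 K/km


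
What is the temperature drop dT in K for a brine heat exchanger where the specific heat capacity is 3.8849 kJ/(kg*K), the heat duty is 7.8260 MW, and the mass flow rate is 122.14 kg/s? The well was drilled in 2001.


dT = Q * 1000 / (mdot * cp)
dT = 7.8260 * 1000 / (122.14 * 3.8849)
dT = 16.493 K


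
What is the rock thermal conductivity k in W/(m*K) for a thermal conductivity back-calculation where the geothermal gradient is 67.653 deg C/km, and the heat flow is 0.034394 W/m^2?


k = q / (grad / 1000)
k = 0.034394 / (67.653 / 1000)
k = 0.50839 W/(m*K)


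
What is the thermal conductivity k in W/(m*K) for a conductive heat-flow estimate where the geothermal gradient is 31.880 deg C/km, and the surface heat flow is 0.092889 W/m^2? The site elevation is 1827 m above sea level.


k = q * 1000 / grad
k = 0.092889 * 1000 / 31.880
k = 2.9137 W/(m*K)


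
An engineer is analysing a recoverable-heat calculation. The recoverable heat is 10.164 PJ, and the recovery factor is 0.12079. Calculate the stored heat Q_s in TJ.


Q_s = Q_rec / RF
Q_s = 10.164 / 0.12079
Q_s = 84.14604 PJ
Convert: 84.14604 PJ * 1000.0 = 84146 TJ
Q_s = 84146 TJ


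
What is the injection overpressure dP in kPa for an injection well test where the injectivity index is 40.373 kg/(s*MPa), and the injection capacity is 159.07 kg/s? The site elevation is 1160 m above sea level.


dP = mdot * 1000 / II
dP = 159.07 * 1000 / 40.373
dP = 3940.0 kPa


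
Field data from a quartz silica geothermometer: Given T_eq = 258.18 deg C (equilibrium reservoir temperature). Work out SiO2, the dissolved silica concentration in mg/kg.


SiO2 = 10^(5.19 - 1309/(T_eq + 273.15))
SiO2 = 10^(5.19 - 1309/(258.18 + 273.15))
SiO2 = 532.56 mg/kg


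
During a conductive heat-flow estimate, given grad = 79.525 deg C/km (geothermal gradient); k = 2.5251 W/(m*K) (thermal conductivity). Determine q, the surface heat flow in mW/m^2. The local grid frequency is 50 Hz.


q = k * grad / 1000
q = 2.5251 * 79.525 / 1000
q = 0.2008086 W/m^2
Convert: 0.2008086 W/m^2 * 1000.0 = 200.81 mW/m^2
q = 200.81 mW/m^2


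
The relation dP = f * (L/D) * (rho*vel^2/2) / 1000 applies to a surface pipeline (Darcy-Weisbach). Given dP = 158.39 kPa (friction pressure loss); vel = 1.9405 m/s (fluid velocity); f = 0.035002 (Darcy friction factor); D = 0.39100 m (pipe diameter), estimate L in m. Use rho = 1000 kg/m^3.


L = dP*1000*D / (f*rho*vel^2/2)
L = 158.39*1000*0.39100 / (0.035002*1000*1.9405^2/2)
L = 939.75 m


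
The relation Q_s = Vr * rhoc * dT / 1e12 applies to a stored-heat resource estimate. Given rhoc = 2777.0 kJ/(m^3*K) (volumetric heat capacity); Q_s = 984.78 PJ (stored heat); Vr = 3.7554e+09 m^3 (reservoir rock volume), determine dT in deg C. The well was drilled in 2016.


dT = Q_s * 1e12 / (Vr * rhoc)
dT = 984.78 * 1e12 / (3.7554e+09 * 2777.0)
dT = 94.42938 K
Convert (temperature difference, 1 K = 1 deg C): 94.42938 K = 94.42938 deg C
dT = 94.429 deg C


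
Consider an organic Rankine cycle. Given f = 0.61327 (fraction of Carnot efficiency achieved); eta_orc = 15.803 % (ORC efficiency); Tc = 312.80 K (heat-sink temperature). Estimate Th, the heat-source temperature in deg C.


Th = Tc / (1 - (eta_orc/100)/f)
Th = 312.80 / (1 - (15.803/100)/0.61327)
Th = 421.3840 K
Convert to deg C: 421.3840 - 273.15 = 148.23 deg C
Th = 148.23 deg C


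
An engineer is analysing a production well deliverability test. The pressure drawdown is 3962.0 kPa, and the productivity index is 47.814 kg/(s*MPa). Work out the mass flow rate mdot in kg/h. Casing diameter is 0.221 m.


mdot = PI * dP / 1000
mdot = 47.814 * 3962.0 / 1000
mdot = 189.4391 kg/s
Convert: 189.4391 kg/s * 3600.0 = 6.8198e+05 kg/h
mdot = 6.8198e+05 kg/h


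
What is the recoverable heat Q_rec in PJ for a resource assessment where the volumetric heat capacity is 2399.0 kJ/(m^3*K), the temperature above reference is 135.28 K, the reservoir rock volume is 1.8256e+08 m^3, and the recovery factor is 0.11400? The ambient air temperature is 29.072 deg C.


Step 1: Q_s = Vr*rhoc*dT/1e12 = 1.8256e+08*2399.0*135.28/1e12 = 59.24742 PJ
Step 2: Q_rec = Q_s * RF = 59.24742 * 0.114 = 6.7542 PJ
Q_rec = 6.7542 PJ


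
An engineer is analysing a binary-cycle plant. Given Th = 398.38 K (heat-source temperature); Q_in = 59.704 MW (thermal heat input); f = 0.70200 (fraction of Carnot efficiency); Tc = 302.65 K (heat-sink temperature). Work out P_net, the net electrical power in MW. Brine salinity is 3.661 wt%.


Step 1: eta = (1 - Tc/Th)*f = (1 - 302.65/398.38)*0.702 = 0.1686893
Step 2: P_net = eta * Q_in = 0.1686893 * 59.704 = 10.071 MW
P_net = 10.071 MW


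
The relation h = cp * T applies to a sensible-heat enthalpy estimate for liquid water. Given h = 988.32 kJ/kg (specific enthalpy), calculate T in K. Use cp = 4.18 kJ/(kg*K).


T = h / cp
T = 988.32 / 4.18
T = 236.4402 deg C
Convert to K: 236.4402 + 273.15 = 509.59 K
T = 509.59 K


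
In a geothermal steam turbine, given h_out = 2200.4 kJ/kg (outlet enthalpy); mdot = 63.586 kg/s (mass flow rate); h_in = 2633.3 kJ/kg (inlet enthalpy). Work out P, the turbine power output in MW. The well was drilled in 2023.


P = mdot * (h_in - h_out) / 1000
P = 63.586 * (2633.3 - 2200.4) / 1000
P = 27.526 MW


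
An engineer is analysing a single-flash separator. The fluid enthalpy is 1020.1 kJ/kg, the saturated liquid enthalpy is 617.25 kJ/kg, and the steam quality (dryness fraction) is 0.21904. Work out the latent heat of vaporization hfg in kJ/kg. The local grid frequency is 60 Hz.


hfg = (h - hf) / x
hfg = (1020.1 - 617.25) / 0.21904
hfg = 1839.2 kJ/kg


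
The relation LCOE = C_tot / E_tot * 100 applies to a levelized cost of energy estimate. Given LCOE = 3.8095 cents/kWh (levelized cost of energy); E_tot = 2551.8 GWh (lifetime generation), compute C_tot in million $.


C_tot = LCOE / 100 * E_tot
C_tot = 3.8095 / 100 * 2551.8
C_tot = 97.211 million $


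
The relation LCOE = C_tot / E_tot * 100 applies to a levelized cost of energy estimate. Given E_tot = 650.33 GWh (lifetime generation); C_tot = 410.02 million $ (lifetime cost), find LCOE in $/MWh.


LCOE = C_tot / E_tot * 100
LCOE = 410.02 / 650.33 * 100
LCOE = 63.04799 cents/kWh
Convert: 63.04799 cents/kWh * 10.0 = 630.48 $/MWh
LCOE = 630.48 $/MWh


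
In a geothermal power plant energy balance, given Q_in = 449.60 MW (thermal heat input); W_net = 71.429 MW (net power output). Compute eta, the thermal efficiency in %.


eta = W_net / Q_in * 100
eta = 71.429 / 449.60 * 100
eta = 15.887 %


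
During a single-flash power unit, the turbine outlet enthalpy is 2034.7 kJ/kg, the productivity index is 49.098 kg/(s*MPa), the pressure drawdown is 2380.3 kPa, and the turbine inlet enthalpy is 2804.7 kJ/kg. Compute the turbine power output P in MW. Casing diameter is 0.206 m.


Step 1: mdot = PI * dP / 1000 = 49.098 * 2380.3 / 1000 = 116.8680 kg/s
Step 2: P = mdot*(h_in - h_out)/1000 = 116.8680*(2804.7 - 2034.7)/1000 = 89.988 MW
P = 89.988 MW


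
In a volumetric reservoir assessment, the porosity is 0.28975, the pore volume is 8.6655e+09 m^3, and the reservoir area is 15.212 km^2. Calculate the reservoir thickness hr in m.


hr = Vp / (A * 1e6 * phi)
hr = 8.6655e+09 / (15.212 * 1e6 * 0.28975)
hr = 1966.0 m


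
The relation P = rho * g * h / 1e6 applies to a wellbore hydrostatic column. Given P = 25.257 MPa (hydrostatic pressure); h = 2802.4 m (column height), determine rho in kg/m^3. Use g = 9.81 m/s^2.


rho = P * 1e6 / (g * h)
rho = 25.257 * 1e6 / (9.81 * 2802.4)
rho = 918.72 kg/m^3


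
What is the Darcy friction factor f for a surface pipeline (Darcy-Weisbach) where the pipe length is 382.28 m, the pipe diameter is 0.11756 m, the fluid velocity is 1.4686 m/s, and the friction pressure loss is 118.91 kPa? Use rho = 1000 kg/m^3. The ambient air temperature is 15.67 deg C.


f = dP*1000 / ((L/D)*(rho*vel^2/2))
f = 118.91*1000 / ((382.28/0.11756)*(1000*1.4686^2/2))
f = 0.033909


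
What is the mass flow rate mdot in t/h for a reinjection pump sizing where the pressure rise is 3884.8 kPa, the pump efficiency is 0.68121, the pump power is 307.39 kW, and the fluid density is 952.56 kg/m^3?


mdot = P_pump * rho * eta / dP
mdot = 307.39 * 952.56 * 0.68121 / 3884.8
mdot = 51.34456 kg/s
Convert: 51.34456 kg/s * 3.6 = 184.84 t/h
mdot = 184.84 t/h


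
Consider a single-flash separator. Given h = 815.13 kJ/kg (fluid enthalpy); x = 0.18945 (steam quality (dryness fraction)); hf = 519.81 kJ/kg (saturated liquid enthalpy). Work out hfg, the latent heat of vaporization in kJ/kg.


hfg = (h - hf) / x
hfg = (815.13 - 519.81) / 0.18945
hfg = 1558.8 kJ/kg


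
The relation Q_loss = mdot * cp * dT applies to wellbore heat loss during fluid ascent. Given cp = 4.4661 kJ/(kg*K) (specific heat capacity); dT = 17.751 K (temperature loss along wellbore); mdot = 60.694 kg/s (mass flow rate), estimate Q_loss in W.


Q_loss = mdot * cp * dT
Q_loss = 60.694 * 4.4661 * 17.751
Q_loss = 4811.683 kW
Convert: 4811.683 kW * 1000.0 = 4.8117e+06 W
Q_loss = 4.8117e+06 W


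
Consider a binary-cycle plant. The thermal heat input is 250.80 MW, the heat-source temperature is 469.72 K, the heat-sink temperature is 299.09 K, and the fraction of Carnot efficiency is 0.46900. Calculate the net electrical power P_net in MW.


Step 1: eta = (1 - Tc/Th)*f = (1 - 299.09/469.72)*0.469 = 0.1703685
Step 2: P_net = eta * Q_in = 0.1703685 * 250.8 = 42.728 MW
P_net = 42.728 MW


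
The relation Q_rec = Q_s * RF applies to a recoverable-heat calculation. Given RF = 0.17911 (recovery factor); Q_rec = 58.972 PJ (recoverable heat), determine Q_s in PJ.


Q_s = Q_rec / RF
Q_s = 58.972 / 0.17911
Q_s = 329.25 PJ


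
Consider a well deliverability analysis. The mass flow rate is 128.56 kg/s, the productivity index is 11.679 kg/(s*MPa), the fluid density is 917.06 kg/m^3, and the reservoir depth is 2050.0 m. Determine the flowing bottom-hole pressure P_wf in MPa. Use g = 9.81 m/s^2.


Step 1: P_i = rho*g*h/1e6 = 917.06*9.81*2050.0/1e6 = 18.44254 MPa
Step 2: P_wf = P_i - mdot/PI = 18.44254 - 128.56/11.679 = 7.4347 MPa
P_wf = 7.4347 MPa


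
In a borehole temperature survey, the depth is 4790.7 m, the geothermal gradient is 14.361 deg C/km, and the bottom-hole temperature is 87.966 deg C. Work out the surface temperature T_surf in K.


T_surf = T_d - grad * d / 1000
T_surf = 87.966 - 14.361 * 4790.7 / 1000
T_surf = 19.16676 deg C
Convert to K: 19.16676 + 273.15 = 292.32 K
T_surf = 292.32 K


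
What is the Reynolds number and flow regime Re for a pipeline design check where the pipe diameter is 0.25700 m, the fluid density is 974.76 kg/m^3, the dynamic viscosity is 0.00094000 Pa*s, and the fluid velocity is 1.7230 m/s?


Step 1: Re = rho*vel*D/mu = 974.76*1.723*0.257/0.00094 = 4.5919e+05
Step 2: Re = 4.5919e+05 > 4000, so flow is turbulent.
Re = 4.5919e+05 (turbulent)


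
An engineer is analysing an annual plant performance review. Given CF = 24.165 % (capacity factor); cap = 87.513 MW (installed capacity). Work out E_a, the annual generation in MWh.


E_a = CF / 100 * cap * 8760
E_a = 24.165 / 100 * 87.513 * 8760
E_a = 1.8525e+05 MWh


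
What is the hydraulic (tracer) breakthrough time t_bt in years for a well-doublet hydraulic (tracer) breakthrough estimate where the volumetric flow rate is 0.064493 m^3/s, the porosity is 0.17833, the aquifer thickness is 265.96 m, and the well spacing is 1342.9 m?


t_bt = pi * hr * phi * L^2 / (3 * Qv) / (365.25*86400)
t_bt = pi * 265.96 * 0.17833 * 1342.9^2 / (3 * 0.064493) / (365.25*86400)
t_bt = 44.009 years


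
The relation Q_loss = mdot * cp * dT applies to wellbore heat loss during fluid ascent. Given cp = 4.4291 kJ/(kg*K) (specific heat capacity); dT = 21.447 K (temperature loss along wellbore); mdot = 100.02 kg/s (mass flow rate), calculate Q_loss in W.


Q_loss = mdot * cp * dT
Q_loss = 100.02 * 4.4291 * 21.447
Q_loss = 9500.991 kW
Convert: 9500.991 kW * 1000.0 = 9.5010e+06 W
Q_loss = 9.5010e+06 W


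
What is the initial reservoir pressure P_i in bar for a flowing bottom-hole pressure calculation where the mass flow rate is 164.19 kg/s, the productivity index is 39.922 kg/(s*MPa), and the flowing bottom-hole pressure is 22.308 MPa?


P_i = P_wf + mdot / PI
P_i = 22.308 + 164.19 / 39.922
P_i = 26.42077 MPa
Convert: 26.42077 MPa * 10.0 = 264.21 bar
P_i = 264.21 bar


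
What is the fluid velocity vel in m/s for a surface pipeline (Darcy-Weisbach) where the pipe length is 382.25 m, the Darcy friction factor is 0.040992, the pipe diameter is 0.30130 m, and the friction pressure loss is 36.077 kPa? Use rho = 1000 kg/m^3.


vel = sqrt(dP*1000*2*D / (f*L*rho))
vel = sqrt(36.077*1000*2*0.30130 / (0.040992*382.25*1000))
vel = 1.1779 m/s


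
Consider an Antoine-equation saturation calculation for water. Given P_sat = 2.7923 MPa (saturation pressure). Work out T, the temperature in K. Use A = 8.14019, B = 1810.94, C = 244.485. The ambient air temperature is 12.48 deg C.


T = B / (A - log10(P_sat * 760 / 0.101325)) - C
T = 1810.94 / (8.14019 - log10(2.7923 * 760 / 0.101325)) - 244.485
T = 229.6909 deg C
Convert to K: 229.6909 + 273.15 = 502.84 K
T = 502.84 K


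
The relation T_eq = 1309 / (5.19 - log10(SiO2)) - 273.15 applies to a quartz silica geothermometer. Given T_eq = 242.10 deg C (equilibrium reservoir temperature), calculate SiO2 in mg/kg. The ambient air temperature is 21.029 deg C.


SiO2 = 10^(5.19 - 1309/(T_eq + 273.15))
SiO2 = 10^(5.19 - 1309/(242.10 + 273.15))
SiO2 = 446.15 mg/kg


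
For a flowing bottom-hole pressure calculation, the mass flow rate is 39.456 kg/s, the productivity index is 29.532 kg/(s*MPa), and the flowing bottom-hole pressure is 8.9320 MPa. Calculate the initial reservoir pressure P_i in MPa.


P_i = P_wf + mdot / PI
P_i = 8.9320 + 39.456 / 29.532
P_i = 10.268 MPa


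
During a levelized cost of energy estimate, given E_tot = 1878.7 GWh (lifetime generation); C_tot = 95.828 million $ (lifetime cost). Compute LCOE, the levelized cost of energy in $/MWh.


LCOE = C_tot / E_tot * 100
LCOE = 95.828 / 1878.7 * 100
LCOE = 5.100761 cents/kWh
Convert: 5.100761 cents/kWh * 10.0 = 51.008 $/MWh
LCOE = 51.008 $/MWh


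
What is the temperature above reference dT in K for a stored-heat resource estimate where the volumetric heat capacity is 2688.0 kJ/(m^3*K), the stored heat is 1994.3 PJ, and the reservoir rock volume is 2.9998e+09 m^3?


dT = Q_s * 1e12 / (Vr * rhoc)
dT = 1994.3 * 1e12 / (2.9998e+09 * 2688.0)
dT = 247.33 K


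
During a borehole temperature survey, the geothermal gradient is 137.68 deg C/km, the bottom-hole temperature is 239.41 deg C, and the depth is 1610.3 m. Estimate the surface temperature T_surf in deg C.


T_surf = T_d - grad * d / 1000
T_surf = 239.41 - 137.68 * 1610.3 / 1000
T_surf = 17.704 deg C


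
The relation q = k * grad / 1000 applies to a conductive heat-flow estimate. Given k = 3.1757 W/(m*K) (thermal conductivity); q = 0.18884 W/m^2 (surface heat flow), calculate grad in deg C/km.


grad = q * 1000 / k
grad = 0.18884 * 1000 / 3.1757
grad = 59.464 deg C/km


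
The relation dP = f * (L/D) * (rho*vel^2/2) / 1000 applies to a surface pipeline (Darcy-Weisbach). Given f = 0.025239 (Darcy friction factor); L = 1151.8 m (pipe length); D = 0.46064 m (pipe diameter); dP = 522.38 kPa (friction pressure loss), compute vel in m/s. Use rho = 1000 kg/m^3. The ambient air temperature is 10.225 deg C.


vel = sqrt(dP*1000*2*D / (f*L*rho))
vel = sqrt(522.38*1000*2*0.46064 / (0.025239*1151.8*1000))
vel = 4.0688 m/s


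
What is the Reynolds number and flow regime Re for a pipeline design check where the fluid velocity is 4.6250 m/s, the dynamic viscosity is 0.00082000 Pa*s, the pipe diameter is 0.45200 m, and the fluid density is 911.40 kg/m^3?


Step 1: Re = rho*vel*D/mu = 911.4*4.625*0.452/0.00082 = 2.3235e+06
Step 2: Re = 2.3235e+06 > 4000, so flow is turbulent.
Re = 2.3235e+06 (turbulent)


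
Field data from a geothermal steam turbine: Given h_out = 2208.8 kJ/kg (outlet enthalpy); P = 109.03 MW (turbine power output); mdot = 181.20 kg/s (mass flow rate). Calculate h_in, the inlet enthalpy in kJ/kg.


h_in = h_out + P * 1000 / mdot
h_in = 2208.8 + 109.03 * 1000 / 181.20
h_in = 2810.5 kJ/kg


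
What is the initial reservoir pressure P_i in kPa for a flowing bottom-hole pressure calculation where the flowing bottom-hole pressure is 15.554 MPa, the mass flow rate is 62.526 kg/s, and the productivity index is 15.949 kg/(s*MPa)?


P_i = P_wf + mdot / PI
P_i = 15.554 + 62.526 / 15.949
P_i = 19.47437 MPa
Convert: 19.47437 MPa * 1000.0 = 19474 kPa
P_i = 19474 kPa


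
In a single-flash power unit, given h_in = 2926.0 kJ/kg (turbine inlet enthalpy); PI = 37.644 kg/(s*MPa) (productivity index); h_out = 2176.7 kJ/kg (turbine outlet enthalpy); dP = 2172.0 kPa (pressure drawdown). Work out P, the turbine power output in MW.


Step 1: mdot = PI * dP / 1000 = 37.644 * 2172.0 / 1000 = 81.76277 kg/s
Step 2: P = mdot*(h_in - h_out)/1000 = 81.76277*(2926.0 - 2176.7)/1000 = 61.265 MW
P = 61.265 MW


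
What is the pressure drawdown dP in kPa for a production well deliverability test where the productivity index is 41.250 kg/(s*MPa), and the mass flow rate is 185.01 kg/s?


dP = mdot * 1000 / PI
dP = 185.01 * 1000 / 41.250
dP = 4485.1 kPa


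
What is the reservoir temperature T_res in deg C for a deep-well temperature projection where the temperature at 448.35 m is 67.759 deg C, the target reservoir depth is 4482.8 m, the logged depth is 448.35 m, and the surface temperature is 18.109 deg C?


Step 1: grad = (T_d1 - T_surf)/d1 * 1000 = (67.759 - 18.109)/448.35 * 1000 = 110.7394 deg C/km
Step 2: T_res = T_surf + grad*d2/1000 = 18.109 + 110.7394*4482.8/1000 = 514.53 deg C
T_res = 514.53 deg C


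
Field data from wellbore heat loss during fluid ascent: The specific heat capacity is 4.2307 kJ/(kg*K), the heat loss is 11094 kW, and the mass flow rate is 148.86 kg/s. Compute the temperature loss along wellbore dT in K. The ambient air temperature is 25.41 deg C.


dT = Q_loss / (mdot * cp)
dT = 11094 / (148.86 * 4.2307)
dT = 17.616 K


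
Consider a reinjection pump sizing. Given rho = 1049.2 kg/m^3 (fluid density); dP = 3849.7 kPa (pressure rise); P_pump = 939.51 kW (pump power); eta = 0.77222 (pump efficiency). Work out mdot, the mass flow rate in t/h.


mdot = P_pump * rho * eta / dP
mdot = 939.51 * 1049.2 * 0.77222 / 3849.7
mdot = 197.7306 kg/s
Convert: 197.7306 kg/s * 3.6 = 711.83 t/h
mdot = 711.83 t/h


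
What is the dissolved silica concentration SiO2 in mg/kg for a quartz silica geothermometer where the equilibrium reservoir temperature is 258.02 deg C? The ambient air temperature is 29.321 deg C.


SiO2 = 10^(5.19 - 1309/(T_eq + 273.15))
SiO2 = 10^(5.19 - 1309/(258.02 + 273.15))
SiO2 = 531.65 mg/kg


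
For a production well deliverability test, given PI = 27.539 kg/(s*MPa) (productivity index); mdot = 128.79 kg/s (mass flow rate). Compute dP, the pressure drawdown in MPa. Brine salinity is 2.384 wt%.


dP = mdot * 1000 / PI
dP = 128.79 * 1000 / 27.539
dP = 4676.640 kPa
Convert: 4676.640 kPa * 0.001 = 4.6766 MPa
dP = 4.6766 MPa


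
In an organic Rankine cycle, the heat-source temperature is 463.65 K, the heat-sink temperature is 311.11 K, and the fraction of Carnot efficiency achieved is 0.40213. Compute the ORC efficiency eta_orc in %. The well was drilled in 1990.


eta_orc = (1 - Tc/Th) * f * 100
eta_orc = (1 - 311.11/463.65) * 0.40213 * 100
eta_orc = 13.230 %


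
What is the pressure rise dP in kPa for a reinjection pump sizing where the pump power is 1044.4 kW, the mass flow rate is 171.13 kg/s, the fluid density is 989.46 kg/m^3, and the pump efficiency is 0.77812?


dP = P_pump * rho * eta / mdot
dP = 1044.4 * 989.46 * 0.77812 / 171.13
dP = 4698.8 kPa


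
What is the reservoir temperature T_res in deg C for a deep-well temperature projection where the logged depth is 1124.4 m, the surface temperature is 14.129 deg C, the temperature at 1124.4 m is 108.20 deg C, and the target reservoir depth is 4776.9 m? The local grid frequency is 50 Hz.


Step 1: grad = (T_d1 - T_surf)/d1 * 1000 = (108.2 - 14.129)/1124.4 * 1000 = 83.66329 deg C/km
Step 2: T_res = T_surf + grad*d2/1000 = 14.129 + 83.66329*4776.9/1000 = 413.78 deg C
T_res = 413.78 deg C


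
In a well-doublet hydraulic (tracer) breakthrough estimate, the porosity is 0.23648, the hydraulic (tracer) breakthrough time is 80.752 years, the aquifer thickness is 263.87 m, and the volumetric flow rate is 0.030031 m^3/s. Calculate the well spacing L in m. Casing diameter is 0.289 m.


L = sqrt(t_bt*365.25*86400*3*Qv / (pi*hr*phi))
L = sqrt(80.752*365.25*86400*3*0.030031 / (pi*263.87*0.23648))
L = 1082.2 m


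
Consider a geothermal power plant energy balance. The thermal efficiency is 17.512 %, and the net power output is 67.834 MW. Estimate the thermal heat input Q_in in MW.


Q_in = W_net / (eta / 100)
Q_in = 67.834 / (17.512 / 100)
Q_in = 387.36 MW


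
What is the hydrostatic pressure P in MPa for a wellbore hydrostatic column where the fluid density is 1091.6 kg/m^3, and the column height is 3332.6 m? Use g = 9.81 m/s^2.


P = rho * g * h / 1e6
P = 1091.6 * 9.81 * 3332.6 / 1e6
P = 35.687 MPa


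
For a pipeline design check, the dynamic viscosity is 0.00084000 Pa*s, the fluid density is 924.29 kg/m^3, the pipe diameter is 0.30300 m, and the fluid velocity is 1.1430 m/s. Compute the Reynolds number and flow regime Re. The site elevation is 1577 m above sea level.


Step 1: Re = rho*vel*D/mu = 924.29*1.143*0.303/0.00084 = 3.8108e+05
Step 2: Re = 3.8108e+05 > 4000, so flow is turbulent.
Re = 3.8108e+05 (turbulent)


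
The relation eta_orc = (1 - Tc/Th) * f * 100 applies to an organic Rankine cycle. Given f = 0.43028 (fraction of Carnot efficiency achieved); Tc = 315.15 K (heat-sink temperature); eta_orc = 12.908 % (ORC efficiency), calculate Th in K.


Th = Tc / (1 - (eta_orc/100)/f)
Th = 315.15 / (1 - (12.908/100)/0.43028)
Th = 450.21 K


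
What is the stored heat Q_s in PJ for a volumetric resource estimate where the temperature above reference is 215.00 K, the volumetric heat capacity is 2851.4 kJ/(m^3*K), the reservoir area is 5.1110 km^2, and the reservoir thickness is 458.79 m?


Step 1: Vr = A*1e6*hr = 5.111*1e6*458.79 = 2.344876e+09 m^3
Step 2: Q_s = Vr*rhoc*dT/1e12 = 2.344876e+09*2851.4*215.0/1e12 = 1437.5 PJ
Q_s = 1437.5 PJ


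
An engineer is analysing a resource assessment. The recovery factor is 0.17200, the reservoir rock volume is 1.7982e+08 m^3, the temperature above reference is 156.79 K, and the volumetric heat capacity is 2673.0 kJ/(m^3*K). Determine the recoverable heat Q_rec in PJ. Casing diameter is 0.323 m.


Step 1: Q_s = Vr*rhoc*dT/1e12 = 1.7982e+08*2673.0*156.79/1e12 = 75.36250 PJ
Step 2: Q_rec = Q_s * RF = 75.36250 * 0.172 = 12.962 PJ
Q_rec = 12.962 PJ


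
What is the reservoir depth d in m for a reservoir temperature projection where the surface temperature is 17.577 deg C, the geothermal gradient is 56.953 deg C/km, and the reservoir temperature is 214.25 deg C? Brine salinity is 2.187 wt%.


d = (T_res - T_surf) / grad * 1000
d = (214.25 - 17.577) / 56.953 * 1000
d = 3453.3 m


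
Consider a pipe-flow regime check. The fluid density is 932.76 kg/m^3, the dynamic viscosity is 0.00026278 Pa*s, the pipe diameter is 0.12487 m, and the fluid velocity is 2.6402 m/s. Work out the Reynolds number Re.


Re = rho * vel * D / mu
Re = 932.76 * 2.6402 * 0.12487 / 0.00026278
Re = 1.1702e+06


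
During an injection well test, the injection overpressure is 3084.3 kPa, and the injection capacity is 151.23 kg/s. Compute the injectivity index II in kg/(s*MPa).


II = mdot * 1000 / dP
II = 151.23 * 1000 / 3084.3
II = 49.032 kg/(s*MPa)


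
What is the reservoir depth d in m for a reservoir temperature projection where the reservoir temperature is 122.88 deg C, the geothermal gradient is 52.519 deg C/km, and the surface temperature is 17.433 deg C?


d = (T_res - T_surf) / grad * 1000
d = (122.88 - 17.433) / 52.519 * 1000
d = 2007.8 m


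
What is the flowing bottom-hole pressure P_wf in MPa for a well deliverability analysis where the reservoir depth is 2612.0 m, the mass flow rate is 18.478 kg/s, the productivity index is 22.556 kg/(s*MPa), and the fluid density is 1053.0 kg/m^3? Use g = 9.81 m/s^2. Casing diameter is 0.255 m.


Step 1: P_i = rho*g*h/1e6 = 1053.0*9.81*2612.0/1e6 = 26.98178 MPa
Step 2: P_wf = P_i - mdot/PI = 26.98178 - 18.478/22.556 = 26.163 MPa
P_wf = 26.163 MPa


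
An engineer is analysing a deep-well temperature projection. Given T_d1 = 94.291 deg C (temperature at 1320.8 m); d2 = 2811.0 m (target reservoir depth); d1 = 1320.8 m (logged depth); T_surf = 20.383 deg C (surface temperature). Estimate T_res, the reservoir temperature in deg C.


Step 1: grad = (T_d1 - T_surf)/d1 * 1000 = (94.291 - 20.383)/1320.8 * 1000 = 55.95700 deg C/km
Step 2: T_res = T_surf + grad*d2/1000 = 20.383 + 55.95700*2811.0/1000 = 177.68 deg C
T_res = 177.68 deg C


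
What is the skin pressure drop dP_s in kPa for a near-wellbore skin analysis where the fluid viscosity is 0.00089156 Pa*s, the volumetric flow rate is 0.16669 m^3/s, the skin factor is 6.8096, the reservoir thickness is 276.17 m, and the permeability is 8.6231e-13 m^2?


dP_s = S * q * mu / (2*pi*k*hr) / 1000
dP_s = 6.8096 * 0.16669 * 0.00089156 / (2*pi*8.6231e-13*276.17) / 1000
dP_s = 676.34 kPa


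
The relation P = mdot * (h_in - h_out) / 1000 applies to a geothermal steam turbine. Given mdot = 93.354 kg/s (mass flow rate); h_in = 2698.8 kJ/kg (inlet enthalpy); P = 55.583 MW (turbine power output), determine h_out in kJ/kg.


h_out = h_in - P * 1000 / mdot
h_out = 2698.8 - 55.583 * 1000 / 93.354
h_out = 2103.4 kJ/kg


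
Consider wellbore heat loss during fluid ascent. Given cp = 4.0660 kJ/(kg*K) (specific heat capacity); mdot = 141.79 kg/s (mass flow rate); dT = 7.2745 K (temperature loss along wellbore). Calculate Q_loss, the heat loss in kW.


Q_loss = mdot * cp * dT
Q_loss = 141.79 * 4.0660 * 7.2745
Q_loss = 4193.9 kW


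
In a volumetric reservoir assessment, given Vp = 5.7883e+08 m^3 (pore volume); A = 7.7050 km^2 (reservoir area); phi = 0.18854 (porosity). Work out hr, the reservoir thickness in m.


hr = Vp / (A * 1e6 * phi)
hr = 5.7883e+08 / (7.7050 * 1e6 * 0.18854)
hr = 398.45 m


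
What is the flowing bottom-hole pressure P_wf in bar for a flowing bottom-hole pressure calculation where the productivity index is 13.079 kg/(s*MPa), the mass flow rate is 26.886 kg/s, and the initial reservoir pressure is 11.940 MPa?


P_wf = P_i - mdot / PI
P_wf = 11.940 - 26.886 / 13.079
P_wf = 9.884338 MPa
Convert: 9.884338 MPa * 10.0 = 98.843 bar
P_wf = 98.843 bar


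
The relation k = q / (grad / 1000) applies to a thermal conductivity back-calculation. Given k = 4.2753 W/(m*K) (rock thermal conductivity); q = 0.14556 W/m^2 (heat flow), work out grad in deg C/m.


grad = q / k * 1000
grad = 0.14556 / 4.2753 * 1000
grad = 34.04673 deg C/km
Convert: 34.04673 deg C/km * 0.001 = 0.034047 deg C/m
grad = 0.034047 deg C/m


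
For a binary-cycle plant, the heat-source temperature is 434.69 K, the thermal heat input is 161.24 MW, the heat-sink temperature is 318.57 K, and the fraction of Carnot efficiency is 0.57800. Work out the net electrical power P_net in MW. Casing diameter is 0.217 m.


Step 1: eta = (1 - Tc/Th)*f = (1 - 318.57/434.69)*0.578 = 0.1544028
Step 2: P_net = eta * Q_in = 0.1544028 * 161.24 = 24.896 MW
P_net = 24.896 MW


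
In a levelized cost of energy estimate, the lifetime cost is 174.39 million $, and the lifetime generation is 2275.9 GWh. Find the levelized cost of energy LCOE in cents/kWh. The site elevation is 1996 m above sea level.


LCOE = C_tot / E_tot * 100
LCOE = 174.39 / 2275.9 * 100
LCOE = 7.6625 cents/kWh


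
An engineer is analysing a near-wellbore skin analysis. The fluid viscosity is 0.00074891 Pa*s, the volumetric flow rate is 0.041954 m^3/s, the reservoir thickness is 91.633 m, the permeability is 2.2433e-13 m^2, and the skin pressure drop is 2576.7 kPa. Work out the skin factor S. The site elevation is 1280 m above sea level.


S = dP_s * 1000 * 2*pi*k*hr / (q*mu)
S = 2576.7 * 1000 * 2*pi*2.2433e-13*91.633 / (0.041954*0.00074891)
S = 10.592


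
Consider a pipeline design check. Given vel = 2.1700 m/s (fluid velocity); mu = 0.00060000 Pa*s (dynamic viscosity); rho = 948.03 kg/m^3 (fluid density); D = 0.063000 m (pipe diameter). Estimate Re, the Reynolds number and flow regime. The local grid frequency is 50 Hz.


Step 1: Re = rho*vel*D/mu = 948.03*2.17*0.063/0.0006 = 2.1601e+05
Step 2: Re = 2.1601e+05 > 4000, so flow is turbulent.
Re = 2.1601e+05 (turbulent)


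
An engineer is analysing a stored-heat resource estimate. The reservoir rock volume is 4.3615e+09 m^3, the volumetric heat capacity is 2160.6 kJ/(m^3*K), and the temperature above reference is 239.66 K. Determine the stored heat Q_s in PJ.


Q_s = Vr * rhoc * dT / 1e12
Q_s = 4.3615e+09 * 2160.6 * 239.66 / 1e12
Q_s = 2258.4 PJ
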